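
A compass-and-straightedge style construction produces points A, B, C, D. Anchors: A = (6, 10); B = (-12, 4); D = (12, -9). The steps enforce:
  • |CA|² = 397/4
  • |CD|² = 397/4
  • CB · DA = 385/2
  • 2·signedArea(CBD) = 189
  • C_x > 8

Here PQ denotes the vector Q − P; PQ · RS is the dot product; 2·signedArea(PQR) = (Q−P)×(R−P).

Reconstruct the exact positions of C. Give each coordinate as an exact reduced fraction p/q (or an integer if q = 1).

C = (9, 1/2)

1. C_x = 9  [2·signedArea(CBD) = 189 ∩ CB · DA = 385/2]
2. C_y = 1/2  [2·signedArea(CBD) = 189 ∩ CB · DA = 385/2]
   → C = (9, 1/2)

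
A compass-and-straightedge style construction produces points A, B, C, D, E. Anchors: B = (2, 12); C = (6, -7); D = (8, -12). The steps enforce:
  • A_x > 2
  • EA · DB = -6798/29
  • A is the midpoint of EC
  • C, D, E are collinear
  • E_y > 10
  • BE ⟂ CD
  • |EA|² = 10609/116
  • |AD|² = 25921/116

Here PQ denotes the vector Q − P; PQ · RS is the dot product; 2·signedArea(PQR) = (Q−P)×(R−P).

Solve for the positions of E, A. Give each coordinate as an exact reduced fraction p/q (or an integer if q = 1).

1. E_x = -32/29  [C, D, E are collinear ∩ BE ⟂ CD]
2. E_y = 312/29  [C, D, E are collinear ∩ BE ⟂ CD]
   → E = (-32/29, 312/29)
3. A_x = 71/29  [A is the midpoint of EC]
4. A_y = 109/58  [A is the midpoint of EC]
   → A = (71/29, 109/58)

A = (71/29, 109/58)
E = (-32/29, 312/29)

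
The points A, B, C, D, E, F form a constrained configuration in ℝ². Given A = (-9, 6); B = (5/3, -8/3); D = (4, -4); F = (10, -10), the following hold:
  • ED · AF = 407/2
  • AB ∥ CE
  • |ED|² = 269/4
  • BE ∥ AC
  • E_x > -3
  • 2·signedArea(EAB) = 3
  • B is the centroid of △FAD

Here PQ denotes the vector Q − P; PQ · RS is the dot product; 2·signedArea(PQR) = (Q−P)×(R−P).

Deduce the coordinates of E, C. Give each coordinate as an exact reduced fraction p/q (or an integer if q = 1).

C = (-79/6, 29/3)
E = (-5/2, 1)

1. E_x = -5/2  [2·signedArea(EAB) = 3 ∩ ED · AF = 407/2]
2. E_y = 1  [2·signedArea(EAB) = 3 ∩ ED · AF = 407/2]
   → E = (-5/2, 1)
3. C_x = -79/6  [AB ∥ CE ∩ BE ∥ AC]
4. C_y = 29/3  [AB ∥ CE ∩ BE ∥ AC]
   → C = (-79/6, 29/3)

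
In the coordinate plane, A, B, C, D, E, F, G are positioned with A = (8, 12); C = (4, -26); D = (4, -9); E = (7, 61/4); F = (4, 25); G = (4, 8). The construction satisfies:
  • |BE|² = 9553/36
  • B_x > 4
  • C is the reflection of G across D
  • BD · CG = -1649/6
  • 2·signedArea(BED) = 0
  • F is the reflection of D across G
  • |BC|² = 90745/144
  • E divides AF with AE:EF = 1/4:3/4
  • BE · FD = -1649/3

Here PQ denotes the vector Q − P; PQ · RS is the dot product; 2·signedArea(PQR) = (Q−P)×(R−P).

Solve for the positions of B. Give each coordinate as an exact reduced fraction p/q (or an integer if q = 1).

1. B_x = 5  [2·signedArea(BED) = 0 ∩ BD · CG = -1649/6]
2. B_y = -11/12  [2·signedArea(BED) = 0 ∩ BD · CG = -1649/6]
   → B = (5, -11/12)

B = (5, -11/12)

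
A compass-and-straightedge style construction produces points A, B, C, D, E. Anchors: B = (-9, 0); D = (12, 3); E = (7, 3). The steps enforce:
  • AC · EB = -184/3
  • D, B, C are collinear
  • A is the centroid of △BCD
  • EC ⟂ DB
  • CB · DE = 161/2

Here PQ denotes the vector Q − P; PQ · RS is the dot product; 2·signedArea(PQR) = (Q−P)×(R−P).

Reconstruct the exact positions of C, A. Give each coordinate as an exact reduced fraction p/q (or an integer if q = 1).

1. C_x = 71/10  [D, B, C are collinear ∩ EC ⟂ DB]
2. C_y = 23/10  [D, B, C are collinear ∩ EC ⟂ DB]
   → C = (71/10, 23/10)
3. A_x = 101/30  [A is the centroid of △BCD]
4. A_y = 53/30  [A is the centroid of △BCD]
   → A = (101/30, 53/30)

A = (101/30, 53/30)
C = (71/10, 23/10)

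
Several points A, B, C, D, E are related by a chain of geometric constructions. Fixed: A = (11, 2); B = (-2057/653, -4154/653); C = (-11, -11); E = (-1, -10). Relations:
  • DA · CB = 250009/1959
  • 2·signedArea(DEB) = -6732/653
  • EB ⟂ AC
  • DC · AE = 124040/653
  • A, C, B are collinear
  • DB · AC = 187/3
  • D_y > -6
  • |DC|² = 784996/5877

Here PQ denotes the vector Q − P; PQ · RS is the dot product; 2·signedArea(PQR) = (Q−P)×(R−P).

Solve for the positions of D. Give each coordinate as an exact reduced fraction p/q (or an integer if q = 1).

1. D_x = -2057/1959  [2·signedArea(DEB) = -6732/653 ∩ DC · AE = 124040/653]
2. D_y = -10031/1959  [2·signedArea(DEB) = -6732/653 ∩ DC · AE = 124040/653]
   → D = (-2057/1959, -10031/1959)

D = (-2057/1959, -10031/1959)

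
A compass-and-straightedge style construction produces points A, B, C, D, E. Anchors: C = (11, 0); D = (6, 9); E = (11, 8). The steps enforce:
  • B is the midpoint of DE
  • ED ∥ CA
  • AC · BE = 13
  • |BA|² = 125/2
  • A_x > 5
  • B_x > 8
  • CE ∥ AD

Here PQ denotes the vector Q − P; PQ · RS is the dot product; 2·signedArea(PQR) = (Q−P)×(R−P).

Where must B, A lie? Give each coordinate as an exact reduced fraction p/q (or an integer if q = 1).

A = (6, 1)
B = (17/2, 17/2)

1. B_x = 17/2  [B is the midpoint of DE]
2. B_y = 17/2  [B is the midpoint of DE]
   → B = (17/2, 17/2)
3. A_x = 6  [CE ∥ AD ∩ ED ∥ CA]
4. A_y = 1  [CE ∥ AD ∩ ED ∥ CA]
   → A = (6, 1)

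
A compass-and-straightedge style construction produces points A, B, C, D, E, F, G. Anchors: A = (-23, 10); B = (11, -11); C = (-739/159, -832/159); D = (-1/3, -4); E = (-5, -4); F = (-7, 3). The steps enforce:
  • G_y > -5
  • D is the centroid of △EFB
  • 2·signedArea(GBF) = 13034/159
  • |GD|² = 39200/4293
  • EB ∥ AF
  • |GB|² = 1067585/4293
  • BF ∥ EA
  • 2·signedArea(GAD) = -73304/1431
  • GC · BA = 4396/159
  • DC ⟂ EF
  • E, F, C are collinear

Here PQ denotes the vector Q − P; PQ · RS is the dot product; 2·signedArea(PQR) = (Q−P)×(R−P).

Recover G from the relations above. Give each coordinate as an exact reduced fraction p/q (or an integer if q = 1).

G = (-529/159, -2104/477)

1. G_x = -529/159  [2·signedArea(GBF) = 13034/159 ∩ GC · BA = 4396/159]
2. G_y = -2104/477  [2·signedArea(GBF) = 13034/159 ∩ GC · BA = 4396/159]
   → G = (-529/159, -2104/477)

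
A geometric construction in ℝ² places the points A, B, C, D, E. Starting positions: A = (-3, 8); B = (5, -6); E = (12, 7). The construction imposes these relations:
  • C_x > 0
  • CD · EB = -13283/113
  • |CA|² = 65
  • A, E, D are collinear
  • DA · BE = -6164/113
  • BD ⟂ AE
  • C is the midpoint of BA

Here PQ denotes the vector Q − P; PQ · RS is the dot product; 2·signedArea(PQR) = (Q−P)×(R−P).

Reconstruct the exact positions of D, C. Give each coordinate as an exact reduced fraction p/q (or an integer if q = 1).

C = (1, 1)
D = (666/113, 837/113)

1. D_x = 666/113  [A, E, D are collinear ∩ BD ⟂ AE]
2. D_y = 837/113  [A, E, D are collinear ∩ BD ⟂ AE]
   → D = (666/113, 837/113)
3. C_x = 1  [C is the midpoint of BA]
4. C_y = 1  [C is the midpoint of BA]
   → C = (1, 1)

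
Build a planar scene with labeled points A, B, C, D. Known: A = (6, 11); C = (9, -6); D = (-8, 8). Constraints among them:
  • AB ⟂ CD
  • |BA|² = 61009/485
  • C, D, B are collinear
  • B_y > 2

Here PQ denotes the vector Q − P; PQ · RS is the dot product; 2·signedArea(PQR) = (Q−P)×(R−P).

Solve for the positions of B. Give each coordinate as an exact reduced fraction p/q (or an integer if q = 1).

1. B_x = -548/485  [C, D, B are collinear ∩ AB ⟂ CD]
2. B_y = 1136/485  [C, D, B are collinear ∩ AB ⟂ CD]
   → B = (-548/485, 1136/485)

B = (-548/485, 1136/485)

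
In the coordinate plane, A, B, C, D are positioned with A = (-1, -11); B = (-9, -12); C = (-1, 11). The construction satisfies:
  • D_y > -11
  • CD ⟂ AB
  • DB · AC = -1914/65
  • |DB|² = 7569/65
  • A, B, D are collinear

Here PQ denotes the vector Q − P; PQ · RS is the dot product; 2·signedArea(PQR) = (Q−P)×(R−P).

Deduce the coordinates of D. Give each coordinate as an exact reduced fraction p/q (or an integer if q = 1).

1. D_x = 111/65  [A, B, D are collinear ∩ CD ⟂ AB]
2. D_y = -693/65  [A, B, D are collinear ∩ CD ⟂ AB]
   → D = (111/65, -693/65)

D = (111/65, -693/65)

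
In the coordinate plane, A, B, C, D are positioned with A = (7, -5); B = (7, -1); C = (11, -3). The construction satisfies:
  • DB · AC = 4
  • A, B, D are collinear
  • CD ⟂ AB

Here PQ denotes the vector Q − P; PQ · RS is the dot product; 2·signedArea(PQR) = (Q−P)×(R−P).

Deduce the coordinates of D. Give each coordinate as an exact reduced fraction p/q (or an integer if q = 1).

D = (7, -3)

1. D_x = 7  [A, B, D are collinear ∩ CD ⟂ AB]
2. D_y = -3  [A, B, D are collinear ∩ CD ⟂ AB]
   → D = (7, -3)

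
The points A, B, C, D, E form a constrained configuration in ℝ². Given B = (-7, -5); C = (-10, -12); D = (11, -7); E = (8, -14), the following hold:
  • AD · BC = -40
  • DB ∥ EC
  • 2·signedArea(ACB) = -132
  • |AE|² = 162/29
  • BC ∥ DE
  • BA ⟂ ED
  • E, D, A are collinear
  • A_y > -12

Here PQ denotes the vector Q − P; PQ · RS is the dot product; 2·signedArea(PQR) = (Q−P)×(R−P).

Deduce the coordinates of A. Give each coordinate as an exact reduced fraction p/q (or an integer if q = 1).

1. A_x = 259/29  [E, D, A are collinear ∩ BA ⟂ ED]
2. A_y = -343/29  [E, D, A are collinear ∩ BA ⟂ ED]
   → A = (259/29, -343/29)

A = (259/29, -343/29)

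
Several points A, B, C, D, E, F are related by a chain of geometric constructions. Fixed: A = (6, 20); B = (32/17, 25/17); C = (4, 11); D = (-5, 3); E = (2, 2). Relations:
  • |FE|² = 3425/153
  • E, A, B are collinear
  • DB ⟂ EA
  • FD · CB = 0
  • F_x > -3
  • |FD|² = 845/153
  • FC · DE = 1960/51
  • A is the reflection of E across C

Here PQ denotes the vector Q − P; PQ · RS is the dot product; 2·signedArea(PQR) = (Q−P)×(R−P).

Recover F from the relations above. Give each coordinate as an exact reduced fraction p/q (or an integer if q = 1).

F = (-46/17, 127/51)

1. F_x = -46/17  [FD · CB = 0 ∩ FC · DE = 1960/51]
2. F_y = 127/51  [FD · CB = 0 ∩ FC · DE = 1960/51]
   → F = (-46/17, 127/51)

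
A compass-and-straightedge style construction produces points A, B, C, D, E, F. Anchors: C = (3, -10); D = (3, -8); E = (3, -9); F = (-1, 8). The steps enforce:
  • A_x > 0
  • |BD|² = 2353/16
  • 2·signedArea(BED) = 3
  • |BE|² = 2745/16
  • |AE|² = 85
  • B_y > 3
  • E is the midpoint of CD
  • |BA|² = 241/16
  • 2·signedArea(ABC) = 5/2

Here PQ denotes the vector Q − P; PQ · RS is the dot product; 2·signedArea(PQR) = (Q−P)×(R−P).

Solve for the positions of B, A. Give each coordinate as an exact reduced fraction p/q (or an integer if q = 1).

1. B_x = 0  [2·signedArea(BED) = 3]
2. B_y = 15/4  [|BE|² = 2745/16]
   → B = (0, 15/4)
3. A_x = 1  [line 55/4·x + 3·y + -55/4 = 0 ∩ |BA|² = 241/16]
4. A_y = 0  [line 55/4·x + 3·y + -55/4 = 0 ∩ |BA|² = 241/16]
   → A = (1, 0)

A = (1, 0)
B = (0, 15/4)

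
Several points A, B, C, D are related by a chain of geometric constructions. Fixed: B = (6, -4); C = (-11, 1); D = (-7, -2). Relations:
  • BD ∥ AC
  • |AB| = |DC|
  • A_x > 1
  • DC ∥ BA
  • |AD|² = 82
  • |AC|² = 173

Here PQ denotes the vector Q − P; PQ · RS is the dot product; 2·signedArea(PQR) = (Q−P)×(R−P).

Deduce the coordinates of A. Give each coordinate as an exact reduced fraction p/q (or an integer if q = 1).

1. A_x = 2  [BD ∥ AC ∩ DC ∥ BA]
2. A_y = -1  [BD ∥ AC ∩ DC ∥ BA]
   → A = (2, -1)

A = (2, -1)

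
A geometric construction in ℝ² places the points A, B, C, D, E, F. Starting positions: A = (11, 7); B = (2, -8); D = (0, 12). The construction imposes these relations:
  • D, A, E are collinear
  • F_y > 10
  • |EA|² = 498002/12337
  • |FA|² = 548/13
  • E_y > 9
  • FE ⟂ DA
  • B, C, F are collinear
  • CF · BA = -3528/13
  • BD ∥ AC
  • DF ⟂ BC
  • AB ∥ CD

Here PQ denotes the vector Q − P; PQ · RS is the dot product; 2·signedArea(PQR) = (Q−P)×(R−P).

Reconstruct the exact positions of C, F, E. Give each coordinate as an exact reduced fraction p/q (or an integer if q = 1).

1. C_x = 9  [AB ∥ CD ∩ BD ∥ AC]
2. C_y = 27  [AB ∥ CD ∩ BD ∥ AC]
   → C = (9, 27)
3. F_x = 75/13  [B, C, F are collinear ∩ DF ⟂ BC]
4. F_y = 141/13  [B, C, F are collinear ∩ DF ⟂ BC]
   → F = (75/13, 141/13)
5. E_x = 4950/949  [D, A, E are collinear ∩ FE ⟂ DA]
6. E_y = 9138/949  [D, A, E are collinear ∩ FE ⟂ DA]
   → E = (4950/949, 9138/949)

C = (9, 27)
E = (4950/949, 9138/949)
F = (75/13, 141/13)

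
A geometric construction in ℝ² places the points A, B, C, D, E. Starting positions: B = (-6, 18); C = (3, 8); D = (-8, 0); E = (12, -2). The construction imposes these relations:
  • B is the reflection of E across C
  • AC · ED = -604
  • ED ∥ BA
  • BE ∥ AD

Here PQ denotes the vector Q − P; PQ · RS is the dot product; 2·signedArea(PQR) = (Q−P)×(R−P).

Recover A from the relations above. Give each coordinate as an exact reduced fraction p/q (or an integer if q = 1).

A = (-26, 20)

1. A_x = -26  [BE ∥ AD ∩ ED ∥ BA]
2. A_y = 20  [BE ∥ AD ∩ ED ∥ BA]
   → A = (-26, 20)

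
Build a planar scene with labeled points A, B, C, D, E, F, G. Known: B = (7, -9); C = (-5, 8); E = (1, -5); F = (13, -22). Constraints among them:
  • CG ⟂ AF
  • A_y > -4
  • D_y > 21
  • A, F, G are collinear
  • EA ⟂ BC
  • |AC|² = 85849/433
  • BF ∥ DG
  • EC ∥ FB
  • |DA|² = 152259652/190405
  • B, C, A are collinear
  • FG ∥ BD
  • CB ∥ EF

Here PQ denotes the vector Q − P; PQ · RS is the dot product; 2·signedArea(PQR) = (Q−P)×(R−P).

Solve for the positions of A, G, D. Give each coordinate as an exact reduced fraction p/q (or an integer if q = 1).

A = (1351/433, -1517/433)
D = (-780180617/82445365, 1799039181/82445365)
G = (-285508427/82445365, 727249436/82445365)

1. A_x = 1351/433  [B, C, A are collinear ∩ EA ⟂ BC]
2. A_y = -1517/433  [B, C, A are collinear ∩ EA ⟂ BC]
   → A = (1351/433, -1517/433)
3. G_x = -285508427/82445365  [A, F, G are collinear ∩ CG ⟂ AF]
4. G_y = 727249436/82445365  [A, F, G are collinear ∩ CG ⟂ AF]
   → G = (-285508427/82445365, 727249436/82445365)
5. D_x = -780180617/82445365  [BF ∥ DG ∩ FG ∥ BD]
6. D_y = 1799039181/82445365  [BF ∥ DG ∩ FG ∥ BD]
   → D = (-780180617/82445365, 1799039181/82445365)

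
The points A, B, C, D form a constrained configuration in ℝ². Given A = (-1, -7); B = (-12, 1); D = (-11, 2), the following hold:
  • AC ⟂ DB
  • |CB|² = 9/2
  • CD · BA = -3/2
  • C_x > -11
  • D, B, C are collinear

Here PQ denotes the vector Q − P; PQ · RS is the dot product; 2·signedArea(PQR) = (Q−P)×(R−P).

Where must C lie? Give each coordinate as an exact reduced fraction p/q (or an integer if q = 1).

C = (-21/2, 5/2)

1. C_x = -21/2  [D, B, C are collinear ∩ AC ⟂ DB]
2. C_y = 5/2  [D, B, C are collinear ∩ AC ⟂ DB]
   → C = (-21/2, 5/2)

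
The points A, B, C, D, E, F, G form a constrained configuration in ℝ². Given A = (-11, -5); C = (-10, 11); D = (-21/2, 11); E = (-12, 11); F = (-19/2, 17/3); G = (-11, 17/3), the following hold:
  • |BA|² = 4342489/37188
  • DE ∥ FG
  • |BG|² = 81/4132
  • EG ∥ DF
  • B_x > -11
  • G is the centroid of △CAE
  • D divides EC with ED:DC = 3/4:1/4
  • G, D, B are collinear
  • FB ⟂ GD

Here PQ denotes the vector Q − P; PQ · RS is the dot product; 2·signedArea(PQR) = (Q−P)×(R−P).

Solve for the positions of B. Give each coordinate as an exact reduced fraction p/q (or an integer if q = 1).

B = (-22699/2066, 17993/3099)

1. B_x = -22699/2066  [G, D, B are collinear ∩ FB ⟂ GD]
2. B_y = 17993/3099  [G, D, B are collinear ∩ FB ⟂ GD]
   → B = (-22699/2066, 17993/3099)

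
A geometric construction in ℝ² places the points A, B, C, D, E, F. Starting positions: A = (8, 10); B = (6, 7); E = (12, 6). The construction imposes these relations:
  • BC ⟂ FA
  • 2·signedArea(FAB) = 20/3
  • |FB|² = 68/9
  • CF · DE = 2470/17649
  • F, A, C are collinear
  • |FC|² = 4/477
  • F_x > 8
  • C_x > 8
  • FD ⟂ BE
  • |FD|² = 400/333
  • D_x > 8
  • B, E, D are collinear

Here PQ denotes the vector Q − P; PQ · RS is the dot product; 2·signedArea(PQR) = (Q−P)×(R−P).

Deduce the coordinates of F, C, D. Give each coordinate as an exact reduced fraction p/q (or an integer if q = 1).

C = (458/53, 411/53)
D = (314/37, 731/111)
F = (26/3, 23/3)

1. F_x = 26/3  [line 3·x + -2·y + -32/3 = 0 ∩ |FB|² = 68/9]
2. F_y = 23/3  [line 3·x + -2·y + -32/3 = 0 ∩ |FB|² = 68/9]
   → F = (26/3, 23/3)
3. C_x = 458/53  [F, A, C are collinear ∩ BC ⟂ FA]
4. C_y = 411/53  [F, A, C are collinear ∩ BC ⟂ FA]
   → C = (458/53, 411/53)
5. D_x = 314/37  [B, E, D are collinear ∩ FD ⟂ BE]
6. D_y = 731/111  [B, E, D are collinear ∩ FD ⟂ BE]
   → D = (314/37, 731/111)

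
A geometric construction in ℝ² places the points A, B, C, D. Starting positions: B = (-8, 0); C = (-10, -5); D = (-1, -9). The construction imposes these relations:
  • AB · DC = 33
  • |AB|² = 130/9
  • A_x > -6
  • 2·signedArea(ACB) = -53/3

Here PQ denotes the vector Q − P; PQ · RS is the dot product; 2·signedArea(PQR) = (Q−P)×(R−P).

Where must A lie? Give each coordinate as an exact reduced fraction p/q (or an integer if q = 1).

A = (-17/3, -3)

1. A_x = -17/3  [AB · DC = 33 ∩ 2·signedArea(ACB) = -53/3]
2. A_y = -3  [AB · DC = 33 ∩ 2·signedArea(ACB) = -53/3]
   → A = (-17/3, -3)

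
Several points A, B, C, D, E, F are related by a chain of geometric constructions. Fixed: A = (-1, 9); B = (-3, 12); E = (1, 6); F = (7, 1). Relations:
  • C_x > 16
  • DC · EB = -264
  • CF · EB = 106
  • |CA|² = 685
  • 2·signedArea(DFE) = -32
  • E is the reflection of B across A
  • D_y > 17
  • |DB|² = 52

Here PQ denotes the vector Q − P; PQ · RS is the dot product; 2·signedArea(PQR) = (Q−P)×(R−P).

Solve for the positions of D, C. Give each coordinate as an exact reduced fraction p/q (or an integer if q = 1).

1. D_x = -7  [line -5·x + -6·y + 73 = 0 ∩ |DB|² = 52]
2. D_y = 18  [line -5·x + -6·y + 73 = 0 ∩ |DB|² = 52]
   → D = (-7, 18)
3. C_x = 17  [line 4·x + -6·y + -128 = 0 ∩ |CA|² = 685]
4. C_y = -10  [line 4·x + -6·y + -128 = 0 ∩ |CA|² = 685]
   → C = (17, -10)

C = (17, -10)
D = (-7, 18)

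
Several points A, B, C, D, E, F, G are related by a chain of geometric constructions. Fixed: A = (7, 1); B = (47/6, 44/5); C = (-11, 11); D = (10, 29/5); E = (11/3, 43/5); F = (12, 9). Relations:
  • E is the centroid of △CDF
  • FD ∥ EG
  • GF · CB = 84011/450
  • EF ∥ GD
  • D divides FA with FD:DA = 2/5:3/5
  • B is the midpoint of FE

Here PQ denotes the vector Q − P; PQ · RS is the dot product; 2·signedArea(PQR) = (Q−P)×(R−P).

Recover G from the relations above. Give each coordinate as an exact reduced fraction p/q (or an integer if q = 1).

G = (5/3, 27/5)

1. G_x = 5/3  [EF ∥ GD ∩ FD ∥ EG]
2. G_y = 27/5  [EF ∥ GD ∩ FD ∥ EG]
   → G = (5/3, 27/5)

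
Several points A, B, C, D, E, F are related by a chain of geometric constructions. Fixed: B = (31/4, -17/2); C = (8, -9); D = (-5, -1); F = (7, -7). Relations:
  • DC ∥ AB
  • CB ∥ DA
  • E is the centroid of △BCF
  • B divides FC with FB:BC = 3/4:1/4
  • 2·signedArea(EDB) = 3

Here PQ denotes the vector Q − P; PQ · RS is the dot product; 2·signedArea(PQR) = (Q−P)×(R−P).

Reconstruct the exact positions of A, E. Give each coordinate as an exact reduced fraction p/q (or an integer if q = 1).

A = (-21/4, -1/2)
E = (91/12, -49/6)

1. A_x = -21/4  [DC ∥ AB ∩ CB ∥ DA]
2. A_y = -1/2  [DC ∥ AB ∩ CB ∥ DA]
   → A = (-21/4, -1/2)
3. E_x = 91/12  [E is the centroid of △BCF]
4. E_y = -49/6  [E is the centroid of △BCF]
   → E = (91/12, -49/6)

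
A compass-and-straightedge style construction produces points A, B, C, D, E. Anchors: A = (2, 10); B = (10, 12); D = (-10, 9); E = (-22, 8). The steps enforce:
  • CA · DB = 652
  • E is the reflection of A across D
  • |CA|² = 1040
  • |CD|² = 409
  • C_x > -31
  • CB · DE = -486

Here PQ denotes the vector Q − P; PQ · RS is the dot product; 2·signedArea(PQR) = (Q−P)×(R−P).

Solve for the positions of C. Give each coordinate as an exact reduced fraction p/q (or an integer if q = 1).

1. C_x = -30  [CB · DE = -486 ∩ CA · DB = 652]
2. C_y = 6  [CB · DE = -486 ∩ CA · DB = 652]
   → C = (-30, 6)

C = (-30, 6)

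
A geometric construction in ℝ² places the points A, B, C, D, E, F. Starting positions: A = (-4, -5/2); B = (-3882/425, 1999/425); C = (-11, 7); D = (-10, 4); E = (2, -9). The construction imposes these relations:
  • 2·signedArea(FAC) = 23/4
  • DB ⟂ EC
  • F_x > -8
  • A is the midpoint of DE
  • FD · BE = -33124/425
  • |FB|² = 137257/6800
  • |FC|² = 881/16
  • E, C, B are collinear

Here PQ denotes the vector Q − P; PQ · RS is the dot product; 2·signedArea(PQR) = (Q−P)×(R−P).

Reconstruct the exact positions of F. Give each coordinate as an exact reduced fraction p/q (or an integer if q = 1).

F = (-7, 3/4)

1. F_x = -7  [FD · BE = -33124/425 ∩ 2·signedArea(FAC) = 23/4]
2. F_y = 3/4  [FD · BE = -33124/425 ∩ 2·signedArea(FAC) = 23/4]
   → F = (-7, 3/4)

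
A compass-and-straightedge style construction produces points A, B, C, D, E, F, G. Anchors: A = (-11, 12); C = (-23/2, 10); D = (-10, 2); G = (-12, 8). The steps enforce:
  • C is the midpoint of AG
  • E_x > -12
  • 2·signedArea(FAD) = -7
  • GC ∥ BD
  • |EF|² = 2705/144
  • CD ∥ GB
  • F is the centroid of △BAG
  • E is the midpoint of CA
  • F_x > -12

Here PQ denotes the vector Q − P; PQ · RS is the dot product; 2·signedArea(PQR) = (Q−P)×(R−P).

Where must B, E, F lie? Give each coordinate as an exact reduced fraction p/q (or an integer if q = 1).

B = (-21/2, 0)
E = (-45/4, 11)
F = (-67/6, 20/3)

1. B_x = -21/2  [GC ∥ BD ∩ CD ∥ GB]
2. B_y = 0  [GC ∥ BD ∩ CD ∥ GB]
   → B = (-21/2, 0)
3. E_x = -45/4  [E is the midpoint of CA]
4. E_y = 11  [E is the midpoint of CA]
   → E = (-45/4, 11)
5. F_x = -67/6  [F is the centroid of △BAG]
6. F_y = 20/3  [F is the centroid of △BAG]
   → F = (-67/6, 20/3)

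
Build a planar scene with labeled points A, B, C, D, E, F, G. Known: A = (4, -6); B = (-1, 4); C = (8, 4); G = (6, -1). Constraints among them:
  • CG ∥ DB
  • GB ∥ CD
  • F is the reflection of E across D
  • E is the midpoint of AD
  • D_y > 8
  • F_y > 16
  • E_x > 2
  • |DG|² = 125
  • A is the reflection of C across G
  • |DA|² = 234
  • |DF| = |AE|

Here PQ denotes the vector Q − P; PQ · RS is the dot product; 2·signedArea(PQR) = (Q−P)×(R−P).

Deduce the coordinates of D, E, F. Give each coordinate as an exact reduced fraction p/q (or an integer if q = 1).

1. D_x = 1  [CG ∥ DB ∩ GB ∥ CD]
2. D_y = 9  [CG ∥ DB ∩ GB ∥ CD]
   → D = (1, 9)
3. E_x = 5/2  [E is the midpoint of AD]
4. E_y = 3/2  [E is the midpoint of AD]
   → E = (5/2, 3/2)
5. F_x = -1/2  [F is the reflection of E across D]
6. F_y = 33/2  [F is the reflection of E across D]
   → F = (-1/2, 33/2)

D = (1, 9)
E = (5/2, 3/2)
F = (-1/2, 33/2)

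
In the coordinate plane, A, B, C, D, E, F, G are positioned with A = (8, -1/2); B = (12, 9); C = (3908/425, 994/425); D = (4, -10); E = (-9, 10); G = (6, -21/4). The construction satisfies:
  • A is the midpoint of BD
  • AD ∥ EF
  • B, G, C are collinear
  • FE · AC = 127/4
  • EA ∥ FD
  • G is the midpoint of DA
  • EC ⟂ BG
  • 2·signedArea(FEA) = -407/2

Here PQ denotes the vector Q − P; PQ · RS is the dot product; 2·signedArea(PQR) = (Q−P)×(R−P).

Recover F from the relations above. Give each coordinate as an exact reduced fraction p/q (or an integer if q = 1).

F = (-13, 1/2)

1. F_x = -13  [EA ∥ FD ∩ AD ∥ EF]
2. F_y = 1/2  [EA ∥ FD ∩ AD ∥ EF]
   → F = (-13, 1/2)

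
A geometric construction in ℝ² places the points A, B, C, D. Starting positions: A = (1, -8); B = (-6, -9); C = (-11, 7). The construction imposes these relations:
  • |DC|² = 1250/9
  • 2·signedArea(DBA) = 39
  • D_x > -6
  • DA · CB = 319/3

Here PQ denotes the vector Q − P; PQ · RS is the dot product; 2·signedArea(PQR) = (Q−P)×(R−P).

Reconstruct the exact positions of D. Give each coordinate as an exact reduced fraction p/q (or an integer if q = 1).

D = (-16/3, -10/3)

1. D_x = -16/3  [2·signedArea(DBA) = 39 ∩ DA · CB = 319/3]
2. D_y = -10/3  [2·signedArea(DBA) = 39 ∩ DA · CB = 319/3]
   → D = (-16/3, -10/3)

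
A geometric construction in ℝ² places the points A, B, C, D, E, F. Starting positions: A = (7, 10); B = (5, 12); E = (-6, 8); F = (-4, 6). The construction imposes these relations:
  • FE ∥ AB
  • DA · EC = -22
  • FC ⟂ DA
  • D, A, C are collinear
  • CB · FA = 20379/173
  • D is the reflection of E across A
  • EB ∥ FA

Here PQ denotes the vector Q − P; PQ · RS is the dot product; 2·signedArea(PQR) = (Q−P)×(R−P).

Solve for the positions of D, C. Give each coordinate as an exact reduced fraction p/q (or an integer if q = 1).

C = (-752/173, 1428/173)
D = (20, 12)

1. D_x = 20  [D is the reflection of E across A]
2. D_y = 12  [D is the reflection of E across A]
   → D = (20, 12)
3. C_x = -752/173  [D, A, C are collinear ∩ FC ⟂ DA]
4. C_y = 1428/173  [D, A, C are collinear ∩ FC ⟂ DA]
   → C = (-752/173, 1428/173)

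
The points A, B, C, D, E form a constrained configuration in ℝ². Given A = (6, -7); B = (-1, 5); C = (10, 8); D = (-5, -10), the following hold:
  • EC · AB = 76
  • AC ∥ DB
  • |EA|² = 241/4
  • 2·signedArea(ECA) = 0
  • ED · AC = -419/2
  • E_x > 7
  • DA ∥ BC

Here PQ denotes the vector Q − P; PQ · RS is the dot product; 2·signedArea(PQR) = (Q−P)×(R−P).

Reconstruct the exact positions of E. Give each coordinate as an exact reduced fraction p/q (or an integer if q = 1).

E = (8, 1/2)

1. E_x = 8  [2·signedArea(ECA) = 0 ∩ ED · AC = -419/2]
2. E_y = 1/2  [2·signedArea(ECA) = 0 ∩ ED · AC = -419/2]
   → E = (8, 1/2)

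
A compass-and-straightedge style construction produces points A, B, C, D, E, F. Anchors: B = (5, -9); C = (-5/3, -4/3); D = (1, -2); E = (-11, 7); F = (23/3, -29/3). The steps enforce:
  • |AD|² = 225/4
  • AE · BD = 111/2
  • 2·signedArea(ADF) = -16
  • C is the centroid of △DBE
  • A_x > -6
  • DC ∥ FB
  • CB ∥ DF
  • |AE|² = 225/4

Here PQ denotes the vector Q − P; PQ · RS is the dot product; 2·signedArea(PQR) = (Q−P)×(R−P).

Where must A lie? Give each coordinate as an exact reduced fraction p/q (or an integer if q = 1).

1. A_x = -5  [2·signedArea(ADF) = -16 ∩ AE · BD = 111/2]
2. A_y = 5/2  [2·signedArea(ADF) = -16 ∩ AE · BD = 111/2]
   → A = (-5, 5/2)

A = (-5, 5/2)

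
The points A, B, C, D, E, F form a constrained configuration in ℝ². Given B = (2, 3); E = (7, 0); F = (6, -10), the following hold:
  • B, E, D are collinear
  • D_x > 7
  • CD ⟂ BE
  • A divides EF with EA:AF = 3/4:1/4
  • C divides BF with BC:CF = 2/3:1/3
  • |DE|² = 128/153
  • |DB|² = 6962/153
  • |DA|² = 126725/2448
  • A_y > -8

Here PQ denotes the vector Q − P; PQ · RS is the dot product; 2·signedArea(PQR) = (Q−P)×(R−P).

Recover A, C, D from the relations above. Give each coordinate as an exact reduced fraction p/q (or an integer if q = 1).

A = (25/4, -15/2)
C = (14/3, -17/3)
D = (397/51, -8/17)

1. A_x = 25/4  [A divides EF with EA:AF = 3/4:1/4]
2. A_y = -15/2  [A divides EF with EA:AF = 3/4:1/4]
   → A = (25/4, -15/2)
3. C_x = 14/3  [C divides BF with BC:CF = 2/3:1/3]
4. C_y = -17/3  [C divides BF with BC:CF = 2/3:1/3]
   → C = (14/3, -17/3)
5. D_x = 397/51  [B, E, D are collinear ∩ CD ⟂ BE]
6. D_y = -8/17  [B, E, D are collinear ∩ CD ⟂ BE]
   → D = (397/51, -8/17)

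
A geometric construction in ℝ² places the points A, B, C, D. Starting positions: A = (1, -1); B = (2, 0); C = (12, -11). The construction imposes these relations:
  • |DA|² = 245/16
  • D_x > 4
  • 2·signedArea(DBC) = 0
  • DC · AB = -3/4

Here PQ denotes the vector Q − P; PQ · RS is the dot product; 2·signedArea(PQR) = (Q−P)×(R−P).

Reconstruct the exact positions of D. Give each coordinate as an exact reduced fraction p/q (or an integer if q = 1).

1. D_x = 9/2  [2·signedArea(DBC) = 0 ∩ DC · AB = -3/4]
2. D_y = -11/4  [2·signedArea(DBC) = 0 ∩ DC · AB = -3/4]
   → D = (9/2, -11/4)

D = (9/2, -11/4)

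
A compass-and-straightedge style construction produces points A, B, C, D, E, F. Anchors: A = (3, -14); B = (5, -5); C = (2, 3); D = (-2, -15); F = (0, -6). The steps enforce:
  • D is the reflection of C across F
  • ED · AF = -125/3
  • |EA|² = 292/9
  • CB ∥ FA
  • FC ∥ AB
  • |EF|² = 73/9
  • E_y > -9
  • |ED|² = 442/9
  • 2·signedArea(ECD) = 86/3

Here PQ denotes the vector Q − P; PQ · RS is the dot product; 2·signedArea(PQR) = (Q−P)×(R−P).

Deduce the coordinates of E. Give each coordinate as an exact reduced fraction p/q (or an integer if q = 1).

1. E_x = 1  [2·signedArea(ECD) = 86/3 ∩ ED · AF = -125/3]
2. E_y = -26/3  [2·signedArea(ECD) = 86/3 ∩ ED · AF = -125/3]
   → E = (1, -26/3)

E = (1, -26/3)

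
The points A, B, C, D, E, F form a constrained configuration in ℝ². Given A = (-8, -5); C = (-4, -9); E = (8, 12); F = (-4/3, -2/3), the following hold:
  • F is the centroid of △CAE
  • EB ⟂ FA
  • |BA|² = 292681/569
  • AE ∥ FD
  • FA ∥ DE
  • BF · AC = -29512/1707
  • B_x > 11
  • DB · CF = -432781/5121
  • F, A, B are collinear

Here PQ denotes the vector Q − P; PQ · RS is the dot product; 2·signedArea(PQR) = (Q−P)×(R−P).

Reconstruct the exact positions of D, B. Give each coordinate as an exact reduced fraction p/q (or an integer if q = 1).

B = (6268/569, 4188/569)
D = (44/3, 49/3)

1. D_x = 44/3  [FA ∥ DE ∩ AE ∥ FD]
2. D_y = 49/3  [FA ∥ DE ∩ AE ∥ FD]
   → D = (44/3, 49/3)
3. B_x = 6268/569  [F, A, B are collinear ∩ EB ⟂ FA]
4. B_y = 4188/569  [F, A, B are collinear ∩ EB ⟂ FA]
   → B = (6268/569, 4188/569)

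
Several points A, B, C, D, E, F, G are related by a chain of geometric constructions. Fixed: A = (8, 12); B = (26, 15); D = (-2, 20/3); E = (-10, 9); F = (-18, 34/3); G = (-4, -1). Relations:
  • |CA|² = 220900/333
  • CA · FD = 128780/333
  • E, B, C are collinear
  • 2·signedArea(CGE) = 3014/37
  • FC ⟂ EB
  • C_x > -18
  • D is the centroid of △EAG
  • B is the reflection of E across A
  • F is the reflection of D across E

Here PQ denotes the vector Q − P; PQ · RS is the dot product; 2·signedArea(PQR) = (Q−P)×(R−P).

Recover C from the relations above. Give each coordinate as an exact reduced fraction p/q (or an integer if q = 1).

C = (-644/37, 862/111)

1. C_x = -644/37  [E, B, C are collinear ∩ FC ⟂ EB]
2. C_y = 862/111  [E, B, C are collinear ∩ FC ⟂ EB]
   → C = (-644/37, 862/111)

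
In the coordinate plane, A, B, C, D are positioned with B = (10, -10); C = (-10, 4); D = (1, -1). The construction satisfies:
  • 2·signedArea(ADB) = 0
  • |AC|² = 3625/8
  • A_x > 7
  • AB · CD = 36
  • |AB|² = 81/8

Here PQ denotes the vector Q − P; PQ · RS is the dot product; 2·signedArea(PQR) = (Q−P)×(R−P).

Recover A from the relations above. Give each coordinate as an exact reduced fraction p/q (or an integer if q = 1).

A = (31/4, -31/4)

1. A_x = 31/4  [2·signedArea(ADB) = 0 ∩ AB · CD = 36]
2. A_y = -31/4  [2·signedArea(ADB) = 0 ∩ AB · CD = 36]
   → A = (31/4, -31/4)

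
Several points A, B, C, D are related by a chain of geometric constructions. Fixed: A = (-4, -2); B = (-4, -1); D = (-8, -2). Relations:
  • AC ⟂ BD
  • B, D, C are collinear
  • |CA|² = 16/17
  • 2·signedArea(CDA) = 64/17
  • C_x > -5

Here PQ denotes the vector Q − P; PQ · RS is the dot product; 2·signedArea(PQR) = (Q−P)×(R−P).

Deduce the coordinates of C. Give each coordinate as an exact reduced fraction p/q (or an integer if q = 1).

C = (-72/17, -18/17)

1. C_x = -72/17  [B, D, C are collinear ∩ AC ⟂ BD]
2. C_y = -18/17  [B, D, C are collinear ∩ AC ⟂ BD]
   → C = (-72/17, -18/17)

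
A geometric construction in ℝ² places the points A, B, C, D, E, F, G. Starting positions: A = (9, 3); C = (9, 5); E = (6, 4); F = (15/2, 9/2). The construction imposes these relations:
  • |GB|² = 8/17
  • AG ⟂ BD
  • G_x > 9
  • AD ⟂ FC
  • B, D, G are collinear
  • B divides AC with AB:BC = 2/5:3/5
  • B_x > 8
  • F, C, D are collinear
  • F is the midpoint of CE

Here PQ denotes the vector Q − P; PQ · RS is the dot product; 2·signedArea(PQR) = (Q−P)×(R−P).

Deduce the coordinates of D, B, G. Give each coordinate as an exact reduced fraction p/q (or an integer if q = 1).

1. D_x = 42/5  [F, C, D are collinear ∩ AD ⟂ FC]
2. D_y = 24/5  [F, C, D are collinear ∩ AD ⟂ FC]
   → D = (42/5, 24/5)
3. B_x = 9  [B divides AC with AB:BC = 2/5:3/5]
4. B_y = 19/5  [B divides AC with AB:BC = 2/5:3/5]
   → B = (9, 19/5)
5. G_x = 159/17  [B, D, G are collinear ∩ AG ⟂ BD]
6. G_y = 273/85  [B, D, G are collinear ∩ AG ⟂ BD]
   → G = (159/17, 273/85)

B = (9, 19/5)
D = (42/5, 24/5)
G = (159/17, 273/85)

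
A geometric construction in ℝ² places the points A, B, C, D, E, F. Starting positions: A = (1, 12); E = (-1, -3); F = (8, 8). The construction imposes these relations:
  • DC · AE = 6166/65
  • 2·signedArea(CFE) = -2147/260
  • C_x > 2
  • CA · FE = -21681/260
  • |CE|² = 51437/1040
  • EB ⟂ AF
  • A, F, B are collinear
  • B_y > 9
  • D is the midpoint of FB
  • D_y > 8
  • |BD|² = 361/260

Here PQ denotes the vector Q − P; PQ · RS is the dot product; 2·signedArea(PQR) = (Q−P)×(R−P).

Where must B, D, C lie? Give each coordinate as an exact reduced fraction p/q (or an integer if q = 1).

1. B_x = 387/65  [A, F, B are collinear ∩ EB ⟂ AF]
2. B_y = 596/65  [A, F, B are collinear ∩ EB ⟂ AF]
   → B = (387/65, 596/65)
3. D_x = 907/130  [D is the midpoint of FB]
4. D_y = 558/65  [D is the midpoint of FB]
   → D = (907/130, 558/65)
5. C_x = 777/260  [2·signedArea(CFE) = -2147/260 ∩ CA · FE = -21681/260]
6. C_y = 363/130  [2·signedArea(CFE) = -2147/260 ∩ CA · FE = -21681/260]
   → C = (777/260, 363/130)

B = (387/65, 596/65)
C = (777/260, 363/130)
D = (907/130, 558/65)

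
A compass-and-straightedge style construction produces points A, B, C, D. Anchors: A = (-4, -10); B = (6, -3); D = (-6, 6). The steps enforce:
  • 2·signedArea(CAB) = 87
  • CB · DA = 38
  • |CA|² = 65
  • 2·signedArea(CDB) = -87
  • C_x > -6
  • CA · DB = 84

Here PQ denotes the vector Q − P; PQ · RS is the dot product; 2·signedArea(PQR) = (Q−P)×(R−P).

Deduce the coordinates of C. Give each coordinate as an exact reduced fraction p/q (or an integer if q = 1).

C = (-5, -2)

1. C_x = -5  [2·signedArea(CAB) = 87 ∩ CB · DA = 38]
2. C_y = -2  [2·signedArea(CAB) = 87 ∩ CB · DA = 38]
   → C = (-5, -2)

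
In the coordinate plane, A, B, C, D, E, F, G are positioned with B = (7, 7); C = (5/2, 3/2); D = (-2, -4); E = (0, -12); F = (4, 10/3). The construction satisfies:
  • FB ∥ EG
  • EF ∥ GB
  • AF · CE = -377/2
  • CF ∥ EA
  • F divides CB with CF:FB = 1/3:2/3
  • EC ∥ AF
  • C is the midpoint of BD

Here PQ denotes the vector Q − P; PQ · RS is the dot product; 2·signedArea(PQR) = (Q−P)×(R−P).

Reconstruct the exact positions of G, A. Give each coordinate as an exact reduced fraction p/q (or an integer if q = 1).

1. G_x = 3  [EF ∥ GB ∩ FB ∥ EG]
2. G_y = -25/3  [EF ∥ GB ∩ FB ∥ EG]
   → G = (3, -25/3)
3. A_x = 3/2  [EC ∥ AF ∩ CF ∥ EA]
4. A_y = -61/6  [EC ∥ AF ∩ CF ∥ EA]
   → A = (3/2, -61/6)

A = (3/2, -61/6)
G = (3, -25/3)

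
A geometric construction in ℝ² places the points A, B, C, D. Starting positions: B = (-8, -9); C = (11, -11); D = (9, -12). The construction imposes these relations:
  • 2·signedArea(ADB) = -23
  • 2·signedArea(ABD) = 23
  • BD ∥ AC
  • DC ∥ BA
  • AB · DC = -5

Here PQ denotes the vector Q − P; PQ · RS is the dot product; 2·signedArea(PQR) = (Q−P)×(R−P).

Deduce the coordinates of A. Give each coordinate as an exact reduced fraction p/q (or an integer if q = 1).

A = (-6, -8)

1. A_x = -6  [BD ∥ AC ∩ DC ∥ BA]
2. A_y = -8  [BD ∥ AC ∩ DC ∥ BA]
   → A = (-6, -8)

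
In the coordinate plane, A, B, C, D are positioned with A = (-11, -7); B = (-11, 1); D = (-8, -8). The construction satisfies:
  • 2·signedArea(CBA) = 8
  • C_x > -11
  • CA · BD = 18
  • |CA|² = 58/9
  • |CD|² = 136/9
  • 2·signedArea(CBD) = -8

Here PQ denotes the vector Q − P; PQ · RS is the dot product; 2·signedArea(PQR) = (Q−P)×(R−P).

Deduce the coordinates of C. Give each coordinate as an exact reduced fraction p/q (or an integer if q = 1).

C = (-10, -14/3)

1. C_x = -10  [CA · BD = 18 ∩ 2·signedArea(CBD) = -8]
2. C_y = -14/3  [CA · BD = 18 ∩ 2·signedArea(CBD) = -8]
   → C = (-10, -14/3)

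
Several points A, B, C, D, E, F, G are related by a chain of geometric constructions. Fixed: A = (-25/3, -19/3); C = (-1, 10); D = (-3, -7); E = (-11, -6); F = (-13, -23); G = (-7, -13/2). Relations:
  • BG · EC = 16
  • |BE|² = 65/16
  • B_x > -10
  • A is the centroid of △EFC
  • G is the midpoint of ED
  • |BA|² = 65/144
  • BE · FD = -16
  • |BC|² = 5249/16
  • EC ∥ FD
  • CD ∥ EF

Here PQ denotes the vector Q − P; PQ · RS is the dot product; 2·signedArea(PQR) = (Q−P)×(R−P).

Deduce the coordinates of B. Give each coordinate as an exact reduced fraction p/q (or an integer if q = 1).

B = (-9, -25/4)

1. B_x = -9  [line -10·x + -16·y + -190 = 0 ∩ |BC|² = 5249/16]
2. B_y = -25/4  [line -10·x + -16·y + -190 = 0 ∩ |BC|² = 5249/16]
   → B = (-9, -25/4)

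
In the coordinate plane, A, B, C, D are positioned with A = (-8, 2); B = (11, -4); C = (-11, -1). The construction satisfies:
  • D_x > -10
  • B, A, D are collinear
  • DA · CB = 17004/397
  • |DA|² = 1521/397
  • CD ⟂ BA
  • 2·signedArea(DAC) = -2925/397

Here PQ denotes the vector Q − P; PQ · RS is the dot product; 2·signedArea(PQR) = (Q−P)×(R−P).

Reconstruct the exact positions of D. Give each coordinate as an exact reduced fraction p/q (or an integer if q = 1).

D = (-3917/397, 1028/397)

1. D_x = -3917/397  [B, A, D are collinear ∩ CD ⟂ BA]
2. D_y = 1028/397  [B, A, D are collinear ∩ CD ⟂ BA]
   → D = (-3917/397, 1028/397)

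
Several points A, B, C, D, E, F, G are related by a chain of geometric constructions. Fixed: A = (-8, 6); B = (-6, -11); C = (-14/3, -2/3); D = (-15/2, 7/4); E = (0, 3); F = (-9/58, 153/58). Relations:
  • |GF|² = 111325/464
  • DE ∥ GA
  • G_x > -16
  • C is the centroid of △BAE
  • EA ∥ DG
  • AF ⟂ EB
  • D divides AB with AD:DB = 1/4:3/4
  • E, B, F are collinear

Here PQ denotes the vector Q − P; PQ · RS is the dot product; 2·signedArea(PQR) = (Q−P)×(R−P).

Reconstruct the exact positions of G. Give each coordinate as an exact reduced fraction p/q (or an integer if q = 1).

G = (-31/2, 19/4)

1. G_x = -31/2  [DE ∥ GA ∩ EA ∥ DG]
2. G_y = 19/4  [DE ∥ GA ∩ EA ∥ DG]
   → G = (-31/2, 19/4)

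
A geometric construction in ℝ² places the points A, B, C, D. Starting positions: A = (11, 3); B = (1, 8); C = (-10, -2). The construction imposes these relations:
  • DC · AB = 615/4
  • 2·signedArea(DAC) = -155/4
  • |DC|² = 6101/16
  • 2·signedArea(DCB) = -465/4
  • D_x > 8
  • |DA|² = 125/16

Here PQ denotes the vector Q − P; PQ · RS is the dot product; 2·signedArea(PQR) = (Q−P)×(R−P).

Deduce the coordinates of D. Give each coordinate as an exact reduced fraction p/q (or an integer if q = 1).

1. D_x = 17/2  [DC · AB = 615/4 ∩ 2·signedArea(DCB) = -465/4]
2. D_y = 17/4  [DC · AB = 615/4 ∩ 2·signedArea(DCB) = -465/4]
   → D = (17/2, 17/4)

D = (17/2, 17/4)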